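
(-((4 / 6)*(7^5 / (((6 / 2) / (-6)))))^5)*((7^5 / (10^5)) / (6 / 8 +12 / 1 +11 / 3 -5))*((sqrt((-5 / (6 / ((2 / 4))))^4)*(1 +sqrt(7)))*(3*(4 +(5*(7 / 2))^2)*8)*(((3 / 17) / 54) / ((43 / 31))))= 408052216622692640422676259896 / 1610452125 +408052216622692640422676259896*sqrt(7) / 1610452125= 923751088679518504654.82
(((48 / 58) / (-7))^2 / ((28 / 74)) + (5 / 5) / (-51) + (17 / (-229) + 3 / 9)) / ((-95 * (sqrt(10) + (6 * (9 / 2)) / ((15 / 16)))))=-1176356760 / 11502750299537 + 245074325 * sqrt(10) / 69016501797222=-0.00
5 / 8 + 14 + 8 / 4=133 / 8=16.62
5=5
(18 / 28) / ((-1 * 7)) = -9 / 98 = -0.09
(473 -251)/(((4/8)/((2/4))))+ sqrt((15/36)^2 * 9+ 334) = sqrt(5369)/4+ 222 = 240.32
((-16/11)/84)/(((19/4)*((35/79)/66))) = -2528/4655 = -0.54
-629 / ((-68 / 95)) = 3515 / 4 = 878.75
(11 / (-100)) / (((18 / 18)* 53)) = -11 / 5300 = -0.00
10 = 10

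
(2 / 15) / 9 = 2 / 135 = 0.01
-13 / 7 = -1.86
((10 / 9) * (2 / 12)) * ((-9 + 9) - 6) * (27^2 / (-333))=90 / 37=2.43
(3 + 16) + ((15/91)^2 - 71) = -430387/8281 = -51.97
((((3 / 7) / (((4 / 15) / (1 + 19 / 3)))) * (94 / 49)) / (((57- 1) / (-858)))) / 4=-3326895 / 38416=-86.60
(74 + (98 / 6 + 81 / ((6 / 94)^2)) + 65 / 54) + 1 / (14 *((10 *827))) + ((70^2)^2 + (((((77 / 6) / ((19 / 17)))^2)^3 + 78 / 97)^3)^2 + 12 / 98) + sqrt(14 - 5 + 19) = 2 *sqrt(7) + 2736088807669515514175527162516965515311122751353883146610534182788160812668665670243252062507182917004046898477025299736980345447 / 18874551803183185330841232543693103131024846475222233131599513893962647545487481633306050560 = 144961789620248109516638200000000000000.00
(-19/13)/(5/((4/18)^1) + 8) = -38/793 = -0.05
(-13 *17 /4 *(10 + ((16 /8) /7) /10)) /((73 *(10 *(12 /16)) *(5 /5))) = -25857 /25550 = -1.01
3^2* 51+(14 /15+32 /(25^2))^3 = 3031925409361 /6591796875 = 459.95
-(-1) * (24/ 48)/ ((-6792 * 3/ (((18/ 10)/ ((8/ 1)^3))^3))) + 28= 2127082553343919/ 75967234048000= 28.00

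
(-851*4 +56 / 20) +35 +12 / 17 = -286067 / 85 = -3365.49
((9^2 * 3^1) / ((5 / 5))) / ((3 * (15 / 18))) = 486 / 5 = 97.20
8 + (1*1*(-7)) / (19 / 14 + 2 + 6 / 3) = 6.69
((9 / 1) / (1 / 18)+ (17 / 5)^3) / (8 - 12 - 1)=-40.26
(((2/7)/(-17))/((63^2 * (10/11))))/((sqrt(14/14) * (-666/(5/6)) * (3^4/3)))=11/50958578412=0.00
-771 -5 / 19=-771.26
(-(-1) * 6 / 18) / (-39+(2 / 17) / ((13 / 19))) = -221 / 25743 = -0.01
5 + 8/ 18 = 49/ 9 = 5.44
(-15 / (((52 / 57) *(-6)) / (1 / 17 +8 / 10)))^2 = 17313921 / 3125824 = 5.54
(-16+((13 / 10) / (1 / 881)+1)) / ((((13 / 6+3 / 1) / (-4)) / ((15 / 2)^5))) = -5149929375 / 248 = -20765844.25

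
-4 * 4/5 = -16/5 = -3.20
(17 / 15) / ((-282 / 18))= -17 / 235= -0.07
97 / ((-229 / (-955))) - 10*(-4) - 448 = -797 / 229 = -3.48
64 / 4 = 16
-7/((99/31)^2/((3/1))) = -6727/3267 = -2.06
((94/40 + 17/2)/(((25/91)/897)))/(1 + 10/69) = 1222201071/39500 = 30941.80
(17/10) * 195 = 331.50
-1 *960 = -960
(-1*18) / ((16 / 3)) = -27 / 8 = -3.38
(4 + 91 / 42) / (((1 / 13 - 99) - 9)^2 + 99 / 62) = 193843 / 366174267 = 0.00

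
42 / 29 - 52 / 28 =-83 / 203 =-0.41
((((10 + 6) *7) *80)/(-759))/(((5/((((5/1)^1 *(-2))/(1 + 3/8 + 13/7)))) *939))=1003520/128998881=0.01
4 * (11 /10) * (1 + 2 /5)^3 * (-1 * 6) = -45276 /625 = -72.44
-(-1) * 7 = 7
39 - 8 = 31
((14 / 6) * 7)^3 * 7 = 823543 / 27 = 30501.59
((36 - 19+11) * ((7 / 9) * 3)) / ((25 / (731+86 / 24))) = 86387 / 45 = 1919.71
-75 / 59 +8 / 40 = -316 / 295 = -1.07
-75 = -75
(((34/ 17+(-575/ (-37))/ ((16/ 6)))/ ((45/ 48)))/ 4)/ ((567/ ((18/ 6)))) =331/ 29970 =0.01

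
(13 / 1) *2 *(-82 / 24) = -533 / 6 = -88.83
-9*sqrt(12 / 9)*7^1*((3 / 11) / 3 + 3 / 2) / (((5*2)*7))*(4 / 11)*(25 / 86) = -525*sqrt(3) / 5203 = -0.17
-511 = -511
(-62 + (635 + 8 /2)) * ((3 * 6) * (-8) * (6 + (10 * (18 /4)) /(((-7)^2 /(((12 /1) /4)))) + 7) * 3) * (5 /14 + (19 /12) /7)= -16035984 /7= -2290854.86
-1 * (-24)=24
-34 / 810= -17 / 405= -0.04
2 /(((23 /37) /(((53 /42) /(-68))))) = -1961 /32844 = -0.06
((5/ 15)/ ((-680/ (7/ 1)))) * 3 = -7/ 680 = -0.01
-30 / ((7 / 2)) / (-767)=60 / 5369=0.01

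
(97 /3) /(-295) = -97 /885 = -0.11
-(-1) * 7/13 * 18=126/13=9.69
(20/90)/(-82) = -1/369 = -0.00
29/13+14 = 211/13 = 16.23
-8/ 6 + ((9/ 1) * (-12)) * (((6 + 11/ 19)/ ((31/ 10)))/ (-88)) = 24709/ 19437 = 1.27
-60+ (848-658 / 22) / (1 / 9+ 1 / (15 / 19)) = 364035 / 682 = 533.78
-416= -416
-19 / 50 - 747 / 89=-39041 / 4450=-8.77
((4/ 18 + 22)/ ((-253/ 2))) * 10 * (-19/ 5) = 15200/ 2277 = 6.68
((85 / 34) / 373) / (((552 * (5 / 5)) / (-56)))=-35 / 51474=-0.00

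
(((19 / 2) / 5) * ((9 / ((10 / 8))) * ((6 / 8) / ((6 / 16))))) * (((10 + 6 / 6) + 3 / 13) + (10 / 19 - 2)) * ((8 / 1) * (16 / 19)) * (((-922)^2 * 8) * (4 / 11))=60418693398528 / 13585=4447456267.83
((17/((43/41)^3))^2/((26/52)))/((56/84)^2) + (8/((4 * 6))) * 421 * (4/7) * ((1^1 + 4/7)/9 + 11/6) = 19038922325855191/16726326627654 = 1138.26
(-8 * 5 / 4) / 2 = -5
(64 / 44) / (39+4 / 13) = 208 / 5621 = 0.04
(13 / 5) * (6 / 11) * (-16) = -1248 / 55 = -22.69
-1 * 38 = -38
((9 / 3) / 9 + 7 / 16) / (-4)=-37 / 192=-0.19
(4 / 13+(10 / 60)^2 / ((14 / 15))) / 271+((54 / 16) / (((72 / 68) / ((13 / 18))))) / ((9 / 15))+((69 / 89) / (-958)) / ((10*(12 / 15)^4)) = 37184935101683 / 9688993606656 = 3.84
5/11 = 0.45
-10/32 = -5/16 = -0.31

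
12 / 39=4 / 13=0.31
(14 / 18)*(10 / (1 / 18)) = 140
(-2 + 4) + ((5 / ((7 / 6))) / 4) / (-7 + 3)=97 / 56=1.73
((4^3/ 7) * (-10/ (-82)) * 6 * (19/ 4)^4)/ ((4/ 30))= 29322225/ 1148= 25542.01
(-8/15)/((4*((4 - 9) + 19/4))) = 8/15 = 0.53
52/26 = 2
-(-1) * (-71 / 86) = -71 / 86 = -0.83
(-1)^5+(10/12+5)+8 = 77/6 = 12.83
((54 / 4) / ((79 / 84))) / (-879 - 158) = -0.01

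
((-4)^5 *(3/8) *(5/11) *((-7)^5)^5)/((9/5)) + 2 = 4291419582924687682582466/33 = 130043017664384475229771.70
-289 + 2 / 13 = -3755 / 13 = -288.85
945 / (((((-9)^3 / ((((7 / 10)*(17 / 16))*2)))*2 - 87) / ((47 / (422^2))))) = -1761795 / 7538473804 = -0.00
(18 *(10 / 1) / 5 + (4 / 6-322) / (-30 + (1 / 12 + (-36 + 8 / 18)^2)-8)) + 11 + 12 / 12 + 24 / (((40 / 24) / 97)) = 114787320 / 79463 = 1444.54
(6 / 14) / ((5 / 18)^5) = 5668704 / 21875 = 259.14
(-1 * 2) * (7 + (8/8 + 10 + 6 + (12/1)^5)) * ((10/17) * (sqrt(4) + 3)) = -24885600/17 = -1463858.82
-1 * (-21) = 21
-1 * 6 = -6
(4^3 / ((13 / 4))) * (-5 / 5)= -256 / 13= -19.69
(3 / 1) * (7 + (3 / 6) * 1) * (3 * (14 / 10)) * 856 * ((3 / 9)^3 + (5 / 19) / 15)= 83888 / 19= 4415.16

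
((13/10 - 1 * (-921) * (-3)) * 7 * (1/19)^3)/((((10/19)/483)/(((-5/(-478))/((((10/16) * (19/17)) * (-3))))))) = 529114103/40982525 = 12.91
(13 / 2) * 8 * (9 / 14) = 234 / 7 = 33.43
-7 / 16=-0.44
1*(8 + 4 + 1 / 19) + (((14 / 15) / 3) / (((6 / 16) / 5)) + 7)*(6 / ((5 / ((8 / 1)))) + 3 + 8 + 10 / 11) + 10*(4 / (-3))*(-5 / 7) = 51620494 / 197505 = 261.36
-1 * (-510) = 510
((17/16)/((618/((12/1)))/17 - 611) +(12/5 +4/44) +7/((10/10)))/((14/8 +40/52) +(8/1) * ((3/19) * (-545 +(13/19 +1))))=-405035001293/29186199957530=-0.01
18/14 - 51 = -348/7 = -49.71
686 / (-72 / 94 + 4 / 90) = -103635 / 109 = -950.78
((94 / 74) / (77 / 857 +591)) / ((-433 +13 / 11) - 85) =-0.00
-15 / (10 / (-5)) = 15 / 2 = 7.50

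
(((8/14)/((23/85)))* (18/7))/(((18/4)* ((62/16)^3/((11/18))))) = 3829760/302170113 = 0.01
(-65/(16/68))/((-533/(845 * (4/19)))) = 92.20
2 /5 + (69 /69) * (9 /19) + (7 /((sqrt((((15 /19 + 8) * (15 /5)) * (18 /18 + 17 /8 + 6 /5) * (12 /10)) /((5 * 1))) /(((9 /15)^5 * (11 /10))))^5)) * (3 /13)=4257111418520684031 * sqrt(2744645) /3737155551619803905487060546875 + 83 /95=0.87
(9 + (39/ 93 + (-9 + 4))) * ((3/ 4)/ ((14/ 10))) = 2055/ 868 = 2.37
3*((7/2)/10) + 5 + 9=301/20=15.05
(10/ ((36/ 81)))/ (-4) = -45/ 8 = -5.62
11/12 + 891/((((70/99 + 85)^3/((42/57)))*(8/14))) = 127927985886371/139280522380500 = 0.92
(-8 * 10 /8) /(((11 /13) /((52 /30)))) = -676 /33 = -20.48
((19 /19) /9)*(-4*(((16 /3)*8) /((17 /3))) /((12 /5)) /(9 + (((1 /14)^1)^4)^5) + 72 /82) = -162584153942413426392510916 /2834195217927182425023267303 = -0.06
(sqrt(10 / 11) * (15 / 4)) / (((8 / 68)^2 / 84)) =91035 * sqrt(110) / 44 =21699.62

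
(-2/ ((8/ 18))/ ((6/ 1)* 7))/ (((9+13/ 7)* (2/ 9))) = -27/ 608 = -0.04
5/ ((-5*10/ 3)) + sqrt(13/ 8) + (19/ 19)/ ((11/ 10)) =67/ 110 + sqrt(26)/ 4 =1.88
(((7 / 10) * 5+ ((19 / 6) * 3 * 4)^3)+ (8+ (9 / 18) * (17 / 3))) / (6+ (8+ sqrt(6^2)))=164659 / 60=2744.32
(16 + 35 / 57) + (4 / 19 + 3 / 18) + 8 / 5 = 10597 / 570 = 18.59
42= 42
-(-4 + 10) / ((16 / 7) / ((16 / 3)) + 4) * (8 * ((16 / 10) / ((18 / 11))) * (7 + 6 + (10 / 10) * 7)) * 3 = -19712 / 31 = -635.87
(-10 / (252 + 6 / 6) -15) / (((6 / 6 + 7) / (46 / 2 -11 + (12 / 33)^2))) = -1396435 / 61226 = -22.81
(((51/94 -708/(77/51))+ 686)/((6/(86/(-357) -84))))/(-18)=169.74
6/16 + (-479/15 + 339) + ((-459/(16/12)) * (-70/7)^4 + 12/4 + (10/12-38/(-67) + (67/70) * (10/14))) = -452028059107/131320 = -3442187.47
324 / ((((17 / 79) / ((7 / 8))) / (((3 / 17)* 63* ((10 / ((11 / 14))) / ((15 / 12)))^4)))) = 666061067943936 / 4231249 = 157414765.23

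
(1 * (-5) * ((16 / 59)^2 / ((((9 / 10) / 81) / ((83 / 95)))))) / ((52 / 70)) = -33465600 / 859807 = -38.92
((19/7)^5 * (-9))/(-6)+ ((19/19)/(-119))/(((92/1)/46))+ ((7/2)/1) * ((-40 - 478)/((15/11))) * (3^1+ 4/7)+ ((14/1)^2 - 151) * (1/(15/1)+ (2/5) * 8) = -3754647104/857157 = -4380.35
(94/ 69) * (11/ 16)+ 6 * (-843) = -2791499/ 552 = -5057.06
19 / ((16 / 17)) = 20.19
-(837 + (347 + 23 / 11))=-13047 / 11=-1186.09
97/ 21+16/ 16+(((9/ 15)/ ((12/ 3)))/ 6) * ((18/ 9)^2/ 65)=76721/ 13650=5.62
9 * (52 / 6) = 78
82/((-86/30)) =-1230/43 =-28.60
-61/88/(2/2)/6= -61/528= -0.12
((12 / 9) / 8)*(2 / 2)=1 / 6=0.17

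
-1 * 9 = -9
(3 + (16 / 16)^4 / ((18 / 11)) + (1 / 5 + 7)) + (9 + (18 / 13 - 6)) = 17779 / 1170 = 15.20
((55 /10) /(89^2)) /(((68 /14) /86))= 3311 /269314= 0.01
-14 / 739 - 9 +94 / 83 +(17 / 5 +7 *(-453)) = -973874051 / 306685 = -3175.49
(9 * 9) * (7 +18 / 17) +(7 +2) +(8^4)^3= 1168231115762 / 17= 68719477397.76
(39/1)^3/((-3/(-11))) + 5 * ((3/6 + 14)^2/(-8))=6955891/32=217371.59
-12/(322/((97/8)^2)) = -28227/5152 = -5.48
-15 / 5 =-3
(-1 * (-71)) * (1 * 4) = 284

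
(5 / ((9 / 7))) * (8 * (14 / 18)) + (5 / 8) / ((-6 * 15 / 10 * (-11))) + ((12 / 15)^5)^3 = 5272698797737097 / 217529296875000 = 24.24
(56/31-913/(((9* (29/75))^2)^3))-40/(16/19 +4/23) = -38.08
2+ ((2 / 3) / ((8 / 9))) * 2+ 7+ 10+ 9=59 / 2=29.50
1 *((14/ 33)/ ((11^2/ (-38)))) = -532/ 3993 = -0.13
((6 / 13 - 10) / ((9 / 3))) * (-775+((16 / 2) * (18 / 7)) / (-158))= 53152228 / 21567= 2464.52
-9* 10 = -90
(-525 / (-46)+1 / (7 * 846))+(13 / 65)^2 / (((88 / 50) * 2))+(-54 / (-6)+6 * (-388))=-13829447201 / 5993064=-2307.58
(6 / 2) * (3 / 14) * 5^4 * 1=5625 / 14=401.79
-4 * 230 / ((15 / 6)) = -368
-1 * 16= -16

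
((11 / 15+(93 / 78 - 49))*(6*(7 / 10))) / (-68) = 128513 / 44200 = 2.91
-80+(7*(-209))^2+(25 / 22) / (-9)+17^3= 424749971 / 198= 2145201.87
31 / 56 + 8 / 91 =467 / 728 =0.64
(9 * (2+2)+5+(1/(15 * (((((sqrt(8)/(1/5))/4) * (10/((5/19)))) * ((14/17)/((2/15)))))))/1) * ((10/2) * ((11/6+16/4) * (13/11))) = 221 * sqrt(2)/112860+93275/66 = 1413.26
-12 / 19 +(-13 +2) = -221 / 19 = -11.63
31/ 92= 0.34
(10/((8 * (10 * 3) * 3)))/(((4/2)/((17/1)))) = 17/144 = 0.12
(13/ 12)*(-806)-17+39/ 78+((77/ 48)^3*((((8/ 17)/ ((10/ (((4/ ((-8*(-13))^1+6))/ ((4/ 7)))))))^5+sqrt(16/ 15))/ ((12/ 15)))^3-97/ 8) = -278134490645699118178461365504066207422469374025129342713/ 308424330060380946833818337222202301025390625000000000+342089912369105153622173498648646166307*sqrt(15)/ 149164099111572085410890625000000000000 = -892.91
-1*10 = -10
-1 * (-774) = 774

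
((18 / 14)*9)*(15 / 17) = 1215 / 119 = 10.21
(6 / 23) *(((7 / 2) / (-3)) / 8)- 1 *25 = -4607 / 184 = -25.04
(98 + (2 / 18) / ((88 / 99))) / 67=1.46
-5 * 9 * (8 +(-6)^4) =-58680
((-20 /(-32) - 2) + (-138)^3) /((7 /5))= -105122935 /56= -1877195.27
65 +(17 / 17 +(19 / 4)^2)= 88.56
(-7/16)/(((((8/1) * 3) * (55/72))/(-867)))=18207/880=20.69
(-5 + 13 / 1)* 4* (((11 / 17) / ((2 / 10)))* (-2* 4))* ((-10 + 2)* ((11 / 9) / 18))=619520 / 1377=449.91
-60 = -60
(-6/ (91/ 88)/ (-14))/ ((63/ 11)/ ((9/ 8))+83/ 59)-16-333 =-937322585/ 2686229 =-348.94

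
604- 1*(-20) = 624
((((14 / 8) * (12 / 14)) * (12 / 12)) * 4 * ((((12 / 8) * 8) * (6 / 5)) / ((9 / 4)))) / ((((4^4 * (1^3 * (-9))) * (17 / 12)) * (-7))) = 1 / 595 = 0.00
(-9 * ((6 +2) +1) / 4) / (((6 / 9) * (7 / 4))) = -243 / 14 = -17.36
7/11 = 0.64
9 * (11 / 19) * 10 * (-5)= -4950 / 19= -260.53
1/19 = 0.05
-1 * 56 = -56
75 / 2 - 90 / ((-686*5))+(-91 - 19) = -49717 / 686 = -72.47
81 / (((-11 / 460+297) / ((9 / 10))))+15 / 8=2317407 / 1092872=2.12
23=23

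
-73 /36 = -2.03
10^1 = 10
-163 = -163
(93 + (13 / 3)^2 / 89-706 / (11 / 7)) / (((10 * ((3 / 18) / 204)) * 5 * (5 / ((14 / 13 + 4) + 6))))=-6144009984 / 318175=-19310.16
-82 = -82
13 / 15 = 0.87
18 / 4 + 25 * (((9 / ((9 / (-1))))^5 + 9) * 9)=3609 / 2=1804.50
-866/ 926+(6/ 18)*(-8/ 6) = -5749/ 4167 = -1.38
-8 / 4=-2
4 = 4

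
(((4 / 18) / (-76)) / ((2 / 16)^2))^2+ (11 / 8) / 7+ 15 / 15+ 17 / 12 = 4336277 / 1637496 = 2.65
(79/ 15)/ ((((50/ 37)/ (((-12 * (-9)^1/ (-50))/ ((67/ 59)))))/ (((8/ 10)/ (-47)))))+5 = 5.13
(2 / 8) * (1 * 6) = 3 / 2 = 1.50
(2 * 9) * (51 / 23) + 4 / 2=964 / 23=41.91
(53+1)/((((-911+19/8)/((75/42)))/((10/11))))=-18000/186571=-0.10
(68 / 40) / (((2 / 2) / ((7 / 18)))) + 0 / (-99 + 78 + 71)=119 / 180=0.66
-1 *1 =-1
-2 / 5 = -0.40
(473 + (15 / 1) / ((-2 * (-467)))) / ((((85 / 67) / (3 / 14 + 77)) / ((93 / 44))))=60849.88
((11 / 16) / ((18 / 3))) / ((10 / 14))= 0.16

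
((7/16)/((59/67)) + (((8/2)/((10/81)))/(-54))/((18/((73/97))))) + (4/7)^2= 53725331/67302480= 0.80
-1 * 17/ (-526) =17/ 526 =0.03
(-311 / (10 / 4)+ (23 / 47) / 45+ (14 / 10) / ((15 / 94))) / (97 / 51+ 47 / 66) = -44.23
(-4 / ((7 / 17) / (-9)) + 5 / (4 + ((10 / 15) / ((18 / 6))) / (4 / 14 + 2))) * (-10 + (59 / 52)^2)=-215635527 / 279188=-772.37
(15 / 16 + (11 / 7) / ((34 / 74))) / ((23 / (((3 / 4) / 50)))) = 0.00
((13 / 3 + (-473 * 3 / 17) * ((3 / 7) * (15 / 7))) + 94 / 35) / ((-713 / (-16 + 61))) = 2610366 / 593929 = 4.40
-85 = -85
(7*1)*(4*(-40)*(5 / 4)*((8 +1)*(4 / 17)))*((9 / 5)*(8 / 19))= -725760 / 323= -2246.93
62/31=2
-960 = -960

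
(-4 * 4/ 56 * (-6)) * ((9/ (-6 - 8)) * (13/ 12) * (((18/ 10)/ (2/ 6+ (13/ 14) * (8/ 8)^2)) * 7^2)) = -22113/ 265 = -83.45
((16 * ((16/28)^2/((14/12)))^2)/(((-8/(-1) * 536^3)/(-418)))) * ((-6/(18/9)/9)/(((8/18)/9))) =101574/35384466187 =0.00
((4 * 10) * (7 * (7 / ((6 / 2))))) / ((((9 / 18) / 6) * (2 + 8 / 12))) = 2940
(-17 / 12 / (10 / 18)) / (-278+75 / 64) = 816 / 88585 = 0.01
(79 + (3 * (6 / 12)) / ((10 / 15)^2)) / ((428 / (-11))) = -7249 / 3424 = -2.12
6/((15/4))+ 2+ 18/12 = 51/10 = 5.10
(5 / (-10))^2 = 1 / 4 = 0.25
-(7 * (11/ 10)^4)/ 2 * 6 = -307461/ 10000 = -30.75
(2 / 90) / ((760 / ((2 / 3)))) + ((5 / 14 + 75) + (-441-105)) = -169007843 / 359100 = -470.64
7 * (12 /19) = 84 /19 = 4.42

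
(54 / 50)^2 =729 / 625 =1.17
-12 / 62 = -6 / 31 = -0.19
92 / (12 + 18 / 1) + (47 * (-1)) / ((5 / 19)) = -2633 / 15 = -175.53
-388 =-388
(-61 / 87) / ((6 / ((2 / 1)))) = -61 / 261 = -0.23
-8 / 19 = -0.42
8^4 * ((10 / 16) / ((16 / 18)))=2880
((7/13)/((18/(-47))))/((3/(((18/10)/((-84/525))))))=1645/312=5.27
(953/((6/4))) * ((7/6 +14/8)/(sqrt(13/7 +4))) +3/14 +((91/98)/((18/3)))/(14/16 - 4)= 765.84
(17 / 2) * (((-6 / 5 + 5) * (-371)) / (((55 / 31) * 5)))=-3714823 / 2750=-1350.84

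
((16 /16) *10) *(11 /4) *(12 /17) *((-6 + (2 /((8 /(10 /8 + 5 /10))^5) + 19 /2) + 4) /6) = 6921525985 /285212672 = 24.27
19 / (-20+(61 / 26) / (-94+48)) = -22724 / 23981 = -0.95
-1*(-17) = 17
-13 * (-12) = 156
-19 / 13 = -1.46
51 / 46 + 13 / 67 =4015 / 3082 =1.30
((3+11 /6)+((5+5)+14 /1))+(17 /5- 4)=847 /30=28.23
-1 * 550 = -550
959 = 959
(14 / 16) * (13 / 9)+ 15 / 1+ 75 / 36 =1321 / 72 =18.35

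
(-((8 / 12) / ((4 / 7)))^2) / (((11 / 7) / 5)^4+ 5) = -73530625 / 270639576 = -0.27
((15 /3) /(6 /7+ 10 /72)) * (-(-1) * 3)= 3780 /251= 15.06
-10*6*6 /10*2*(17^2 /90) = -1156 /5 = -231.20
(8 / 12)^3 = 8 / 27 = 0.30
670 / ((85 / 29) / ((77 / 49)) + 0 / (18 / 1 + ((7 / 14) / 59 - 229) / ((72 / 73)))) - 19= 40485 / 119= 340.21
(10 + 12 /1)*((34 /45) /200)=187 /2250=0.08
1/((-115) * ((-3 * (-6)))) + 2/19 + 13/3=174551/39330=4.44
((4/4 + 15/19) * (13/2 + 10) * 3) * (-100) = -168300/19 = -8857.89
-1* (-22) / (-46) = -11 / 23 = -0.48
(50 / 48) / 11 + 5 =5.09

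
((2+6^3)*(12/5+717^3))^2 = 161423937129448322033796/25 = 6456957485177932881351.84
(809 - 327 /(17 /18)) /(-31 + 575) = 7867 /9248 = 0.85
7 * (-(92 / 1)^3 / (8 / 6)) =-4088112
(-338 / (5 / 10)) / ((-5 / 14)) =9464 / 5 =1892.80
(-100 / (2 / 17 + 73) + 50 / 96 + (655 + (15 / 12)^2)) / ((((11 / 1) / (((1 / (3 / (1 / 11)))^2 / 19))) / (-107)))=-1046530085 / 3394896516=-0.31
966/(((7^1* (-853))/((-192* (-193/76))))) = -1278432/16207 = -78.88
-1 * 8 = -8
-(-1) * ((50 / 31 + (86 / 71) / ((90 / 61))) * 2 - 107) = -10115689 / 99045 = -102.13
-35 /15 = -2.33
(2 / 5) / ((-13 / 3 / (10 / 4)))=-3 / 13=-0.23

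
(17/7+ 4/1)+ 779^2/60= 4250587/420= 10120.45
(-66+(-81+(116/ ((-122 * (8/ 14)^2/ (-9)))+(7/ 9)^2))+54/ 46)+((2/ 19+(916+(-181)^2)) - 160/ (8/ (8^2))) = 557563223929/ 17273736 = 32278.09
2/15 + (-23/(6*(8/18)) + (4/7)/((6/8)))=-6493/840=-7.73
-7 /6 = -1.17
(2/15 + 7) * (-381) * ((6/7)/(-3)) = 27178/35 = 776.51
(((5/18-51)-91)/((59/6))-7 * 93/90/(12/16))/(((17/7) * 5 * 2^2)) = -0.50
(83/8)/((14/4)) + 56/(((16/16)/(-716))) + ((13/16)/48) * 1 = -40093.02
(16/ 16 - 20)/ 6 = -19/ 6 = -3.17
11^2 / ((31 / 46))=5566 / 31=179.55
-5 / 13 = -0.38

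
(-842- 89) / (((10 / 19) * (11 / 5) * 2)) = -17689 / 44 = -402.02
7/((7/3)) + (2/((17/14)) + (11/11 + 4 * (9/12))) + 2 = 181/17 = 10.65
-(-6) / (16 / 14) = 21 / 4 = 5.25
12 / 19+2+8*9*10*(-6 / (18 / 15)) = -68350 / 19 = -3597.37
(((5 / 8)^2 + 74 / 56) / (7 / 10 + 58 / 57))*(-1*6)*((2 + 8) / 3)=-1092975 / 54824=-19.94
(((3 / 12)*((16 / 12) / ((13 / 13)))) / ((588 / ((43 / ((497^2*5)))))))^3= 79507 / 10340560687874146200345672000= 0.00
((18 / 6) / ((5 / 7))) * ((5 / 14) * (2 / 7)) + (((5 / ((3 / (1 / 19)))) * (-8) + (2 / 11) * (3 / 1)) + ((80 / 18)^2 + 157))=20978036 / 118503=177.03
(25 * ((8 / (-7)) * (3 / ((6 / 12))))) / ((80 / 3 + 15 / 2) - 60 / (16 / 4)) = -1440 / 161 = -8.94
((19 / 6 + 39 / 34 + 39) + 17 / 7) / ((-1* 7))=-16330 / 2499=-6.53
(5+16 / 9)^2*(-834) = -1034438 / 27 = -38312.52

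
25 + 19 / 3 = 94 / 3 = 31.33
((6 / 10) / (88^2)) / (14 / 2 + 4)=3 / 425920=0.00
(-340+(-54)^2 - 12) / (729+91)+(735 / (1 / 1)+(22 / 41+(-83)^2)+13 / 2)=3130007 / 410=7634.16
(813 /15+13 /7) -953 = -31393 /35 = -896.94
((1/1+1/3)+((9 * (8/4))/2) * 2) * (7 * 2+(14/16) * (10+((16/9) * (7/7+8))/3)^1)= 9541/18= 530.06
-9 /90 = -1 /10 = -0.10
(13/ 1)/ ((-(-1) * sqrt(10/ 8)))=26 * sqrt(5)/ 5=11.63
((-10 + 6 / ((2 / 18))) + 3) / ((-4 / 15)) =-705 / 4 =-176.25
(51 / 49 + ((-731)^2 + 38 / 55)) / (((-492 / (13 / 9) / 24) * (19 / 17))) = -33688.25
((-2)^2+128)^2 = 17424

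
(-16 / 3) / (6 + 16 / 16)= -16 / 21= -0.76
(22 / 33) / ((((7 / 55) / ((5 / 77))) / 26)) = 1300 / 147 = 8.84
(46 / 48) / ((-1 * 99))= -23 / 2376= -0.01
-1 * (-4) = 4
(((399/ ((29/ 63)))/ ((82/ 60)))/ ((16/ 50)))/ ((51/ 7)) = 21994875/ 80852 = 272.04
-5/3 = -1.67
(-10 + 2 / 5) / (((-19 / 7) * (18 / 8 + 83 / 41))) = 55104 / 66595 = 0.83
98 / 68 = 49 / 34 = 1.44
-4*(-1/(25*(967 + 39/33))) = 22/133125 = 0.00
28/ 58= 0.48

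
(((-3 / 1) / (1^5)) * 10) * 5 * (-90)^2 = -1215000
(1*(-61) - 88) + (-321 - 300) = -770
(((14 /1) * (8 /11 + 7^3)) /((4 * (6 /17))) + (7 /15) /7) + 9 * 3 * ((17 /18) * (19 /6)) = 383839 /110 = 3489.45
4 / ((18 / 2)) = 4 / 9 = 0.44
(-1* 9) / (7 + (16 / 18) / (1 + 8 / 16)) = -243 / 205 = -1.19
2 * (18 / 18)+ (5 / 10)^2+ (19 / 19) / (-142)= 637 / 284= 2.24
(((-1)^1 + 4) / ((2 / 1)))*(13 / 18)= 13 / 12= 1.08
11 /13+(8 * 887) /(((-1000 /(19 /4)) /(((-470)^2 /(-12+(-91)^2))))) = -899.58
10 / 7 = 1.43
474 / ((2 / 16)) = 3792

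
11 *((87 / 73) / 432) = 319 / 10512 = 0.03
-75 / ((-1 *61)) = 75 / 61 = 1.23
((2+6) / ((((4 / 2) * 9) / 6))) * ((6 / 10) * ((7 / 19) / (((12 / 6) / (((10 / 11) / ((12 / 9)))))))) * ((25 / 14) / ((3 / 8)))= 200 / 209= 0.96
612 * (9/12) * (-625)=-286875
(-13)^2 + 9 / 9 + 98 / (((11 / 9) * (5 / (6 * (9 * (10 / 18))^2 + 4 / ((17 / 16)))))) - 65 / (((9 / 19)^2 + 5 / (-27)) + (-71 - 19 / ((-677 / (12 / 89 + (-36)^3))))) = 1997916771918429503 / 757971322937785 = 2635.87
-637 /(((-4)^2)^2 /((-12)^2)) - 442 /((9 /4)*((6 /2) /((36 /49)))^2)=-14217541 /38416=-370.09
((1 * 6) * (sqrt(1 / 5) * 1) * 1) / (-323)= -6 * sqrt(5) / 1615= -0.01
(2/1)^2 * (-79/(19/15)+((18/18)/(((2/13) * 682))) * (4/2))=-1615846/6479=-249.40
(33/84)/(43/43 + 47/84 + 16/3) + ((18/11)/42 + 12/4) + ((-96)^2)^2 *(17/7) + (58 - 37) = 206269902.95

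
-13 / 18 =-0.72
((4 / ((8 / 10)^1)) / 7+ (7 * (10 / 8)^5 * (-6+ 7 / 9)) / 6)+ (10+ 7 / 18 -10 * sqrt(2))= -10 * sqrt(2) -2899147 / 387072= -21.63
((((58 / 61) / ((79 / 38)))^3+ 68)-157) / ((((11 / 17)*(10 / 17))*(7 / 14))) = -2875355503689843 / 6155076689245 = -467.15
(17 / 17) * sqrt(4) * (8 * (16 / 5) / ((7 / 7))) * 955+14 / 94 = 2298119 / 47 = 48896.15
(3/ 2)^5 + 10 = 563/ 32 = 17.59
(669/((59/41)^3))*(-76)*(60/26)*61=-6412721362920/2669927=-2401833.97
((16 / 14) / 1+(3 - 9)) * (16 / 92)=-136 / 161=-0.84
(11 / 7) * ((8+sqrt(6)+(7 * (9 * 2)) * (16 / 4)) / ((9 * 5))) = 11 * sqrt(6) / 315+5632 / 315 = 17.96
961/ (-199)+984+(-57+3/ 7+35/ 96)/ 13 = 1694736851/ 1738464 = 974.85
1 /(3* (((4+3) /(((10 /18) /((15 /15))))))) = 5 /189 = 0.03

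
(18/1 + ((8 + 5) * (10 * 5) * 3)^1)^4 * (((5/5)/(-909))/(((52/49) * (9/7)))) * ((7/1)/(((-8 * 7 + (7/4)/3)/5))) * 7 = 1333916892069888/24947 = 53470032150.96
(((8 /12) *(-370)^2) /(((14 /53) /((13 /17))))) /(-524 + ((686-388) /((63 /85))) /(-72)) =-10187002800 /20418649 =-498.91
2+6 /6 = 3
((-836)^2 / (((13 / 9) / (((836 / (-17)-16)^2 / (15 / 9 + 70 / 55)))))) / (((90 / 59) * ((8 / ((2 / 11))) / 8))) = 151867674233088 / 1822145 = 83345548.37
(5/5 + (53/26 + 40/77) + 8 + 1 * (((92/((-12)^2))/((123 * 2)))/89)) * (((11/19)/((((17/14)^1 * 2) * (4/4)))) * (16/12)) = 9118917811/2482188462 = 3.67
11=11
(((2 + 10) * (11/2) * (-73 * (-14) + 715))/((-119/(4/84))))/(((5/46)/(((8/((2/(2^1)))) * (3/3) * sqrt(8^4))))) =-900016128/4165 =-216090.31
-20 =-20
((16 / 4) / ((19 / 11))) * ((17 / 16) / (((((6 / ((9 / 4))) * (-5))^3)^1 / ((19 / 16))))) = -5049 / 4096000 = -0.00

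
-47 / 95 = -0.49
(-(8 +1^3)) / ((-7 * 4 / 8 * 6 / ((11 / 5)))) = 33 / 35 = 0.94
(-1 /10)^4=1 /10000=0.00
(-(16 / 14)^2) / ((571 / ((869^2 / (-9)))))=48330304 / 251811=191.93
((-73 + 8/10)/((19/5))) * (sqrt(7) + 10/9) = -71.38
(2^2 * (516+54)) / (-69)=-760 / 23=-33.04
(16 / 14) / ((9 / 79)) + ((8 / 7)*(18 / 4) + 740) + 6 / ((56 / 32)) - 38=45398 / 63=720.60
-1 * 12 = -12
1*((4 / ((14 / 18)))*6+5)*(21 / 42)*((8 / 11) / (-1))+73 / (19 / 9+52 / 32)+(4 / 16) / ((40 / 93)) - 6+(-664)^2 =1461168199269 / 3314080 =440897.08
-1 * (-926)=926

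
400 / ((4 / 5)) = 500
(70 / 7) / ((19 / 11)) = 110 / 19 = 5.79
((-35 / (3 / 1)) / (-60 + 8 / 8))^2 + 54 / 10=5.44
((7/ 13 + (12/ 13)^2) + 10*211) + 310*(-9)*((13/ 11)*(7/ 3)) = -10377395/ 1859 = -5582.25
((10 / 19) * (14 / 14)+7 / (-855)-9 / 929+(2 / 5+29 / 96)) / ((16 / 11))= 67690535 / 81335808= 0.83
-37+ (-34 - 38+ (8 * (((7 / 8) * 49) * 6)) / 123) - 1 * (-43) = -2020 / 41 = -49.27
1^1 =1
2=2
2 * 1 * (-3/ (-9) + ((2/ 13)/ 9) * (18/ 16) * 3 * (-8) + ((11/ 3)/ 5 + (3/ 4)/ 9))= 179/ 130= 1.38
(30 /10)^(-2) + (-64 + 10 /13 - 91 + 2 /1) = -152.12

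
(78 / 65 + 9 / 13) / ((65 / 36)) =4428 / 4225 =1.05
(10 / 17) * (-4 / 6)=-20 / 51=-0.39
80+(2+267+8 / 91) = 31767 / 91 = 349.09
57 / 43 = 1.33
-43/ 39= -1.10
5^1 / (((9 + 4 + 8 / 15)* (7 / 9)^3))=54675 / 69629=0.79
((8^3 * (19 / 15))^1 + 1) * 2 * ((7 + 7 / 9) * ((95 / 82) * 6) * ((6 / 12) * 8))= 103665520 / 369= 280936.37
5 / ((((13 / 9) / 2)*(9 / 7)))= 70 / 13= 5.38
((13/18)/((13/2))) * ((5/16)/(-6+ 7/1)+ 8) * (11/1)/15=1463/2160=0.68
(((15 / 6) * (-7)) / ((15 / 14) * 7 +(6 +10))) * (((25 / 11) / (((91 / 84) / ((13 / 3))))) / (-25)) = 0.27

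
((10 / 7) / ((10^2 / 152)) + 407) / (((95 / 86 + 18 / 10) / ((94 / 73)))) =115770964 / 638239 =181.39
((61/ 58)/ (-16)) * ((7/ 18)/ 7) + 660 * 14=154344899/ 16704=9240.00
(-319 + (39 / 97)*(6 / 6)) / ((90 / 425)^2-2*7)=111640700 / 4890061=22.83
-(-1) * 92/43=92/43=2.14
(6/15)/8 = 1/20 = 0.05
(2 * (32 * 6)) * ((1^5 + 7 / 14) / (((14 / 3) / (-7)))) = -864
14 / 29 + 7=7.48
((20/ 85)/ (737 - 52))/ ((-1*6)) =-2/ 34935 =-0.00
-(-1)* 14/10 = 7/5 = 1.40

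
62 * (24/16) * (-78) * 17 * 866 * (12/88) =-160190082/11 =-14562734.73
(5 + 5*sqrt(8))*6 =30 + 60*sqrt(2) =114.85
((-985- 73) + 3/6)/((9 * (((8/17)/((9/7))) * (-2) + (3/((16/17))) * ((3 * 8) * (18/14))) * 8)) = -251685/1672904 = -0.15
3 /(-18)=-1 /6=-0.17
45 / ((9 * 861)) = 0.01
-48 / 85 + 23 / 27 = 659 / 2295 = 0.29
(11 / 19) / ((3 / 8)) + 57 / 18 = 179 / 38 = 4.71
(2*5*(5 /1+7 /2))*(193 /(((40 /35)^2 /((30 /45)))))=803845 /96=8373.39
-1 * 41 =-41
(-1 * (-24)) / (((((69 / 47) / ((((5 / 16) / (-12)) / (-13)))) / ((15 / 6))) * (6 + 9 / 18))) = 1175 / 93288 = 0.01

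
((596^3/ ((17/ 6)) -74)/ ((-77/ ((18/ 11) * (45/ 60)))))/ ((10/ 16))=-12471556824/ 6545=-1905509.06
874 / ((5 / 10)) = 1748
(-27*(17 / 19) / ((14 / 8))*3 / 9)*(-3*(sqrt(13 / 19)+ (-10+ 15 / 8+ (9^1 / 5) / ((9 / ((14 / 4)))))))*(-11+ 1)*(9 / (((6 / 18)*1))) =3680721 / 133 - 495720*sqrt(247) / 2527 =24591.55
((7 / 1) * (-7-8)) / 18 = -35 / 6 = -5.83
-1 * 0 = 0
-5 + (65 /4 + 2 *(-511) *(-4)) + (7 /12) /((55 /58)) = 4099.87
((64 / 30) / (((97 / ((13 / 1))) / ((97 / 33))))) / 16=26 / 495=0.05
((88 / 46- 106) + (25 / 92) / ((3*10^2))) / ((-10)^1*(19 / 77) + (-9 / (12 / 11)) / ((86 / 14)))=380470321 / 13928892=27.32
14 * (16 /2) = 112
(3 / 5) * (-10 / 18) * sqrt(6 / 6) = -1 / 3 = -0.33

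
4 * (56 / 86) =112 / 43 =2.60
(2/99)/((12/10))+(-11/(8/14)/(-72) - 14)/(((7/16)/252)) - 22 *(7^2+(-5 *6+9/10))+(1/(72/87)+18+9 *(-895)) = -194636869/11880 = -16383.57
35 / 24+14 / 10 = 343 / 120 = 2.86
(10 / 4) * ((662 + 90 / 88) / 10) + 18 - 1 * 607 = -74491 / 176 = -423.24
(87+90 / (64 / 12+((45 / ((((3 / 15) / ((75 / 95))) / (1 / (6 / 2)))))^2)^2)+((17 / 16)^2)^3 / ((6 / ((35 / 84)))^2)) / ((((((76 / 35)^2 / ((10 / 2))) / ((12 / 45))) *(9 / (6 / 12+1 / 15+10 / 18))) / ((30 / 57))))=4499122384093106623397721772175 / 2786400180210456618669736722432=1.61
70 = 70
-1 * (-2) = 2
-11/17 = -0.65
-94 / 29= -3.24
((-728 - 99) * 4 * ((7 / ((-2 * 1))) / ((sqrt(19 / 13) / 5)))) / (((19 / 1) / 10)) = 578900 * sqrt(247) / 361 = 25202.57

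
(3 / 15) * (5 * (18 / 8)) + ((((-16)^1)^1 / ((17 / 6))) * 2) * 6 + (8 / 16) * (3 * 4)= -4047 / 68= -59.51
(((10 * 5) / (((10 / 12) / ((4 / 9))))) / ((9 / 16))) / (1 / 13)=16640 / 27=616.30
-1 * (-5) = 5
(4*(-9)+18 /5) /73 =-162 /365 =-0.44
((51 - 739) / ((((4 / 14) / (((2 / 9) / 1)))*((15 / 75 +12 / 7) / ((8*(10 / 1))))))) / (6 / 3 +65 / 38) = -512422400 / 85023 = -6026.87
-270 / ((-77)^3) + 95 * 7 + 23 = 314094974 / 456533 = 688.00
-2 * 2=-4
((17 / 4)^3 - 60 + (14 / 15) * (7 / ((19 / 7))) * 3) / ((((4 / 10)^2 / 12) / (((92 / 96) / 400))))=3354297 / 778240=4.31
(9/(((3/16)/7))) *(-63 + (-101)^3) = -346202304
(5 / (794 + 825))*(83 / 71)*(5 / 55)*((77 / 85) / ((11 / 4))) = 2324 / 21495463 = 0.00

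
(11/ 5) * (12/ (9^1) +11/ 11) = 77/ 15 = 5.13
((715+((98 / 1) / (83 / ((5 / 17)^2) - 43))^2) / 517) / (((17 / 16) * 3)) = 93838054865 / 216275212032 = 0.43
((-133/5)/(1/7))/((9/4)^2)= -14896/405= -36.78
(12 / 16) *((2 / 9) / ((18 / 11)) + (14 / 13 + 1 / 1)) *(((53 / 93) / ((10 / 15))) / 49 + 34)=120396925 / 2132676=56.45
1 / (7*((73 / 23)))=23 / 511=0.05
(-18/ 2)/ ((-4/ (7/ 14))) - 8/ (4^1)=-7/ 8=-0.88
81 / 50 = 1.62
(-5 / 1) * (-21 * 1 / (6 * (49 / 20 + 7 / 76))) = 475 / 69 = 6.88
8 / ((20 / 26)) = 52 / 5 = 10.40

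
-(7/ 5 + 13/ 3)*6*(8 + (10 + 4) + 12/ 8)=-4042/ 5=-808.40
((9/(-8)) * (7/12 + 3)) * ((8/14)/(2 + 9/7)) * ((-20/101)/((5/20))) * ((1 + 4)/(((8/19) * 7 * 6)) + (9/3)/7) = 51385/130088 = 0.40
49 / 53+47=2540 / 53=47.92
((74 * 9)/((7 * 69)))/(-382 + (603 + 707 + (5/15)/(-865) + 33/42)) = 1152180/776083733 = 0.00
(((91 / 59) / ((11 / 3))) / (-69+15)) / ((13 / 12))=-14 / 1947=-0.01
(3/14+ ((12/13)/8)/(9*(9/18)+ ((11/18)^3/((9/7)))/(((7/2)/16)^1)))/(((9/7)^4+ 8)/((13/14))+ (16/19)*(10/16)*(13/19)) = 52956355305/2674258277872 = 0.02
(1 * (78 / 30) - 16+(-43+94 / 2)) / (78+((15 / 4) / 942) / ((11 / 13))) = -649352 / 5388565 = -0.12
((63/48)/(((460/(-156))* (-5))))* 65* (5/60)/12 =1183/29440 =0.04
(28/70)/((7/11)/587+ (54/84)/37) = 6689452/308695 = 21.67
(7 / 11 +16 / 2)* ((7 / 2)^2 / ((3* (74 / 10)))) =23275 / 4884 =4.77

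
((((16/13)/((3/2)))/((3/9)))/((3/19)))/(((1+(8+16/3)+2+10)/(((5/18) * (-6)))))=-3040/3081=-0.99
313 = 313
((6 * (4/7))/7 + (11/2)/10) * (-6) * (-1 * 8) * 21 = 36684/35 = 1048.11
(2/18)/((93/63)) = 7/93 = 0.08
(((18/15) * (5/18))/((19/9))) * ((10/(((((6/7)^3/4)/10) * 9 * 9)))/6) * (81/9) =8575/4617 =1.86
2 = 2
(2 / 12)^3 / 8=1 / 1728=0.00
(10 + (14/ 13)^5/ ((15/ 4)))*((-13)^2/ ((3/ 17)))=983369182/ 98865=9946.59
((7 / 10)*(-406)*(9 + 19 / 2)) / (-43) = 52577 / 430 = 122.27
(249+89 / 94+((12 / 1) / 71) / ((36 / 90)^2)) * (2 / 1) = 1675195 / 3337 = 502.01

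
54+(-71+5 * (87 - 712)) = -3142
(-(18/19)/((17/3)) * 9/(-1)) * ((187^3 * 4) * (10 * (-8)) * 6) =-358933006080/19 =-18891210846.32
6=6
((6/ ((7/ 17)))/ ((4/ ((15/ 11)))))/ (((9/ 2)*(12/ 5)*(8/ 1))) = 425/ 7392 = 0.06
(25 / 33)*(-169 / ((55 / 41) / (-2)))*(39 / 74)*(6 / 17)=2702310 / 76109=35.51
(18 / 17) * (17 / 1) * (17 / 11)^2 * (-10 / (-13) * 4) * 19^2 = 75116880 / 1573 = 47753.90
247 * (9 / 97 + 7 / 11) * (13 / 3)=2498158 / 3201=780.43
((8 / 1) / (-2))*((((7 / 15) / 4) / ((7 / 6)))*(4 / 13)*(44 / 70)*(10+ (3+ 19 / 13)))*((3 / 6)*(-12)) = 6.71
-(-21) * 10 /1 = 210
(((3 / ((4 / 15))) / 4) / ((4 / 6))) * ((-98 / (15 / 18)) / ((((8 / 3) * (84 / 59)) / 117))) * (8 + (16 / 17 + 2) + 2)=-215270055 / 1088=-197858.51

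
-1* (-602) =602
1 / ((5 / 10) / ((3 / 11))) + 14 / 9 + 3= 505 / 99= 5.10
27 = 27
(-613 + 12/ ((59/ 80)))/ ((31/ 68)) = -2394076/ 1829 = -1308.95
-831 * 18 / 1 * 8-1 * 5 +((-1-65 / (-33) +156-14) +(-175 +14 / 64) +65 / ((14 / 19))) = -884176319 / 7392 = -119612.60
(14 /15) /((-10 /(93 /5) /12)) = -2604 /125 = -20.83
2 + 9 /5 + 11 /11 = 24 /5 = 4.80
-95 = -95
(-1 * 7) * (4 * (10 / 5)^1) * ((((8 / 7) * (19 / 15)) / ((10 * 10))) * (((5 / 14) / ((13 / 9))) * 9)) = -4104 / 2275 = -1.80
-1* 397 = -397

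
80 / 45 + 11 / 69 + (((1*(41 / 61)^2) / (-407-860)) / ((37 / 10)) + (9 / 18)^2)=315891051869 / 144433636452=2.19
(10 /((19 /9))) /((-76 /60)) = -1350 /361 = -3.74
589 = 589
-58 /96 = -29 /48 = -0.60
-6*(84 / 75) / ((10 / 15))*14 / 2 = -1764 / 25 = -70.56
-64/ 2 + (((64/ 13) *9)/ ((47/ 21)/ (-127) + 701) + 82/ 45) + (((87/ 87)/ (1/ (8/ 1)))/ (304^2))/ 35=-33291076782179/ 1105480827360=-30.11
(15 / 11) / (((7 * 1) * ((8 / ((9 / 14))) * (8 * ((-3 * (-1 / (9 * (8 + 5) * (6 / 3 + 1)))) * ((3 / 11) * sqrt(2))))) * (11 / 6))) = 15795 * sqrt(2) / 68992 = 0.32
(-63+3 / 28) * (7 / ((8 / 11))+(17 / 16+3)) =-385659 / 448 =-860.85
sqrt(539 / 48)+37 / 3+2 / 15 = 7 *sqrt(33) / 12+187 / 15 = 15.82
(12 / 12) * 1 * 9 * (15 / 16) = 135 / 16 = 8.44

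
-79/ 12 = -6.58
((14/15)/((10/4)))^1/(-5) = -28/375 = -0.07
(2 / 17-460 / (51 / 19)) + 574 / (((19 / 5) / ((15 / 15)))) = -19576 / 969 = -20.20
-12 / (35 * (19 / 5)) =-12 / 133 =-0.09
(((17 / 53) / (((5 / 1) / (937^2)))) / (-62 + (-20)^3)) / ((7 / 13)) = -194031149 / 14955010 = -12.97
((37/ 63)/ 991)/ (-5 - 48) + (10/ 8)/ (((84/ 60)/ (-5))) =-59088523/ 13235796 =-4.46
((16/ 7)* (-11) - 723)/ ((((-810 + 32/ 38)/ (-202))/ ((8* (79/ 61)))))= -6351475496/ 3282349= -1935.04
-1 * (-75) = 75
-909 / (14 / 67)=-60903 / 14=-4350.21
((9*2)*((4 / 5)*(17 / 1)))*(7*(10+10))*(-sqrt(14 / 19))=-34272*sqrt(266) / 19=-29418.92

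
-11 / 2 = -5.50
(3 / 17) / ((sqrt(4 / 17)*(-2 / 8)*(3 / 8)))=-16*sqrt(17) / 17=-3.88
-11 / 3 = -3.67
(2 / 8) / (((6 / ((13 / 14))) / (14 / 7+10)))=13 / 28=0.46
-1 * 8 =-8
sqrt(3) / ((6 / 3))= sqrt(3) / 2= 0.87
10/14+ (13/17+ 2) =3.48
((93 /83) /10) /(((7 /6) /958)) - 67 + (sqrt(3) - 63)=-110368 /2905 + sqrt(3)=-36.26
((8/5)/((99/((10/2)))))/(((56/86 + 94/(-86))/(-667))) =229448/1881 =121.98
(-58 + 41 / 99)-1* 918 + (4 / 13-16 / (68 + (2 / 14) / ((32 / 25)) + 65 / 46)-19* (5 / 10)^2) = -66946822973 / 68295084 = -980.26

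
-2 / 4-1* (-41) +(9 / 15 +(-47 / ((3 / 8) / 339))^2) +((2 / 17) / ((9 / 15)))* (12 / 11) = 3375780446537 / 1870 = 1805230185.31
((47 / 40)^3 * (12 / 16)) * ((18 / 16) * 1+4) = 12770229 / 2048000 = 6.24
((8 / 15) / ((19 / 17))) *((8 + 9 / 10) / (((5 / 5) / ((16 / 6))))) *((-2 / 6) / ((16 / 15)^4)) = -113475 / 38912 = -2.92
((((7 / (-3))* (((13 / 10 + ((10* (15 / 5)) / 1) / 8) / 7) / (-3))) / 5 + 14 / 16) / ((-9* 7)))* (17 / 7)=-0.04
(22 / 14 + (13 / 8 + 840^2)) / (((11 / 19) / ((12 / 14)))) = 2252285403 / 2156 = 1044659.28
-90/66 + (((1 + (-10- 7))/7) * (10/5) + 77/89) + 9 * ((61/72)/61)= -271099/54824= -4.94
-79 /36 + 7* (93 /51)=6469 /612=10.57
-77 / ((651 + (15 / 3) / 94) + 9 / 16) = -0.12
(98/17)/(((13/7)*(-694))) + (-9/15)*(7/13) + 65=24797681/383435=64.67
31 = 31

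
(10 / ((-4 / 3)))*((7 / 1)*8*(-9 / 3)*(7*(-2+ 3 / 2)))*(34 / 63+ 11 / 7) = -9310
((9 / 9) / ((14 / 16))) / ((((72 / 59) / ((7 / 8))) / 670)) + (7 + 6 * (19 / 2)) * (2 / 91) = 1803223 / 3276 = 550.43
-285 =-285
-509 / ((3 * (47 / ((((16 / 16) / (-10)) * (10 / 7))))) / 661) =336449 / 987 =340.88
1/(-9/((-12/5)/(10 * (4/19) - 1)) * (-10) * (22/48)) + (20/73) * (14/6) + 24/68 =2244562/2388925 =0.94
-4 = -4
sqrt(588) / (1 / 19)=460.73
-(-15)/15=1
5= 5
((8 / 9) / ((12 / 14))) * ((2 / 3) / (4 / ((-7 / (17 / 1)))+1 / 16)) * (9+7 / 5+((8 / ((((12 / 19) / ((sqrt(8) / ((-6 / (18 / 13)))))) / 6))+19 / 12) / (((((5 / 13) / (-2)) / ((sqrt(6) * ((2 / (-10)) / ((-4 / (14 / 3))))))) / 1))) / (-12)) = -326144 / 437805- 677768 * sqrt(6) / 59103675+3336704 * sqrt(3) / 6567075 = 0.11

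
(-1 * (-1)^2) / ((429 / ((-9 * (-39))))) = -9 / 11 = -0.82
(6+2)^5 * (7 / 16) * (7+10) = 243712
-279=-279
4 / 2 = 2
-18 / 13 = -1.38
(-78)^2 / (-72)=-169 / 2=-84.50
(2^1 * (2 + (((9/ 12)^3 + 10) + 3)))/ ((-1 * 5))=-987/ 160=-6.17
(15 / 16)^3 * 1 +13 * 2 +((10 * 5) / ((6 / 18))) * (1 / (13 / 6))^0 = 724271 / 4096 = 176.82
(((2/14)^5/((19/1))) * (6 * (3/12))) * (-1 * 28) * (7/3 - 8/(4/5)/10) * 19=-8/2401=-0.00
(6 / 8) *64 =48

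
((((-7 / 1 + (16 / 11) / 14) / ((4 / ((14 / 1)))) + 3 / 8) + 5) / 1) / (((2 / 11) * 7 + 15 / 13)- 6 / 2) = 21463 / 656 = 32.72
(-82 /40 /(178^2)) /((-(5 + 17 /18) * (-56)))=-369 /1898505280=-0.00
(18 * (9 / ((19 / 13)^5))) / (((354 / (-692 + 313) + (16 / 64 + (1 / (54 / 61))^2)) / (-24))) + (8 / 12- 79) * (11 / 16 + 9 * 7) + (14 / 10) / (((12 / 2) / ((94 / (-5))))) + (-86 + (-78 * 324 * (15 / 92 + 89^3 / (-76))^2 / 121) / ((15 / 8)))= -596319152723909203358263384397 / 62219701771373295600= -9584088893.82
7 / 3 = 2.33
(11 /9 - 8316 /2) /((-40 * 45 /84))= 193.98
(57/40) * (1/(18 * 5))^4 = 19/874800000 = 0.00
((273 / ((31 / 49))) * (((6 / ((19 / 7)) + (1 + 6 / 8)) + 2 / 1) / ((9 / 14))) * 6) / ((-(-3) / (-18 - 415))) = -2040799579 / 589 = -3464854.97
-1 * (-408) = 408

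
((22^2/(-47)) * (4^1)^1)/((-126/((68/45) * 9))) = 65824/14805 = 4.45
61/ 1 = 61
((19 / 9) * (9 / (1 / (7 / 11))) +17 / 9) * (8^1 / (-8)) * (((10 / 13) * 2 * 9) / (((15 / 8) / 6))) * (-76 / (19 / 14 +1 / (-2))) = 23561216 / 429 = 54921.25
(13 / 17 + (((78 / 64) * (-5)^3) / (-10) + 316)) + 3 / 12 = 361487 / 1088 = 332.25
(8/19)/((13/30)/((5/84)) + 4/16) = 800/14307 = 0.06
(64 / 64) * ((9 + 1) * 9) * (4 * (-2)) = -720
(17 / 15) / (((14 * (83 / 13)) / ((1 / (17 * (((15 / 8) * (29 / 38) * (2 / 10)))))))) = 1976 / 758205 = 0.00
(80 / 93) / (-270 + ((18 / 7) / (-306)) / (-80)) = -761600 / 239047107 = -0.00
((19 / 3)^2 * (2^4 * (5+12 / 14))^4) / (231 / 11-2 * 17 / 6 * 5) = -33426627657728 / 79233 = -421877597.18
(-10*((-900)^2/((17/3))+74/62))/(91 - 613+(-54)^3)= 376653145/41629311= 9.05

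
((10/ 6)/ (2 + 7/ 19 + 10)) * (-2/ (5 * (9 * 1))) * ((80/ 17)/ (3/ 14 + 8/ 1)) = -0.00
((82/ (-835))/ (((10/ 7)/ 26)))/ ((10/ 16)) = -59696/ 20875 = -2.86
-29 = -29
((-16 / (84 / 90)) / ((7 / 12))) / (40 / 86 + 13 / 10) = -206400 / 12397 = -16.65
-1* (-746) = 746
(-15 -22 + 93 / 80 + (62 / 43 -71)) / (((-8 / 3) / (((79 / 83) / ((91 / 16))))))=85926957 / 12991160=6.61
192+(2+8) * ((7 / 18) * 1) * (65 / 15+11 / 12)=2549 / 12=212.42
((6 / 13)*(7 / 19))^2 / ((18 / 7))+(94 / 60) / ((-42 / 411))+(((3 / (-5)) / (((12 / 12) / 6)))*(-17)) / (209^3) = -9927163043183 / 647999772420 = -15.32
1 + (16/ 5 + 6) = 51/ 5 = 10.20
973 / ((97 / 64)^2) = 3985408 / 9409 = 423.57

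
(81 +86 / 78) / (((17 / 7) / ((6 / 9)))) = 44828 / 1989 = 22.54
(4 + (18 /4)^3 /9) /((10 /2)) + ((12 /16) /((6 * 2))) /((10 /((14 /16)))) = 3623 /1280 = 2.83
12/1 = 12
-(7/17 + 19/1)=-330/17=-19.41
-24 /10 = -12 /5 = -2.40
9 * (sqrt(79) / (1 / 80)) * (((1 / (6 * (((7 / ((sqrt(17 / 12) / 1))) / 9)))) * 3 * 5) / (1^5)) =2700 * sqrt(4029) / 7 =24482.98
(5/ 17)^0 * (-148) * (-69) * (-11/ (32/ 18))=-63186.75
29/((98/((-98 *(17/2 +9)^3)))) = -1243375/8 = -155421.88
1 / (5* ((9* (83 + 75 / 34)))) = 34 / 130365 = 0.00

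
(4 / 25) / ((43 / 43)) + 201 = 5029 / 25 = 201.16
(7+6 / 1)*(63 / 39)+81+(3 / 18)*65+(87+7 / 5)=6037 / 30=201.23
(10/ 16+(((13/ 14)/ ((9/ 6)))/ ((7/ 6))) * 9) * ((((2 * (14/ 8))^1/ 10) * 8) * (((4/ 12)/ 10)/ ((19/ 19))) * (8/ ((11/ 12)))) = 8468/ 1925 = 4.40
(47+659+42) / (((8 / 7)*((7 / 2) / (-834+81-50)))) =-150161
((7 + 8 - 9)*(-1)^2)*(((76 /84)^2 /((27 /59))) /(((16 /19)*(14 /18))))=404681 /24696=16.39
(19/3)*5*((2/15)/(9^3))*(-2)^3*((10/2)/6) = -760/19683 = -0.04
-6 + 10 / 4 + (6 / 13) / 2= -85 / 26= -3.27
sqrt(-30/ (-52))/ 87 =sqrt(390)/ 2262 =0.01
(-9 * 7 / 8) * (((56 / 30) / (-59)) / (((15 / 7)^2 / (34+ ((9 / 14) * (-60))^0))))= 1.90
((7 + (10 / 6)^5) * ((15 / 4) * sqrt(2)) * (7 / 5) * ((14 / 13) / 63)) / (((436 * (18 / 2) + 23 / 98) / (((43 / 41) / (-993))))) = -71178674 * sqrt(2) / 148383303117075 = -0.00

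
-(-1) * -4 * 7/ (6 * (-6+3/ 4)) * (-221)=-1768/ 9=-196.44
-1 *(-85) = 85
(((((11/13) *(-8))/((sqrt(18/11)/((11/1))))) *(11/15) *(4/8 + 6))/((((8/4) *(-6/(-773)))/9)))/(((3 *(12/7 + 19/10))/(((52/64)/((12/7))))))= -59580521 *sqrt(22)/39744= -7031.44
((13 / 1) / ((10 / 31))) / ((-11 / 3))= -1209 / 110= -10.99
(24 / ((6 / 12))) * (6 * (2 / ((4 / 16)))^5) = 9437184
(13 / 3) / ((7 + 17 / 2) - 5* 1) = 26 / 63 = 0.41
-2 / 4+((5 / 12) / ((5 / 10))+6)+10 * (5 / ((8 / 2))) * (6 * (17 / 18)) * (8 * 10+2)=17444 / 3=5814.67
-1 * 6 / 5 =-6 / 5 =-1.20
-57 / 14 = -4.07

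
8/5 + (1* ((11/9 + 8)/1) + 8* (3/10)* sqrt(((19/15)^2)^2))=16507/1125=14.67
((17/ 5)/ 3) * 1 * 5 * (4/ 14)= 34/ 21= 1.62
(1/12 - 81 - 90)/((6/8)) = -2051/9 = -227.89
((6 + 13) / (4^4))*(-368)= -437 / 16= -27.31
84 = 84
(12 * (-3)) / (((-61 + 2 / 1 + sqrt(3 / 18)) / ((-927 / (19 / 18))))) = -212646384 / 396815 - 600696 * sqrt(6) / 396815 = -539.59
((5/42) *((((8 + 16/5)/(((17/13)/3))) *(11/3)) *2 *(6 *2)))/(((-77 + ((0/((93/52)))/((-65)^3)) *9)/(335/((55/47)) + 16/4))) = -1328288/1309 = -1014.73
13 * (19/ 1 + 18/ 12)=533/ 2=266.50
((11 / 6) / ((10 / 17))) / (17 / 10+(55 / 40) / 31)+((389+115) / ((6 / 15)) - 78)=7681592 / 6489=1183.79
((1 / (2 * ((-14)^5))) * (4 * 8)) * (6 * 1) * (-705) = 2115 / 16807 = 0.13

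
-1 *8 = -8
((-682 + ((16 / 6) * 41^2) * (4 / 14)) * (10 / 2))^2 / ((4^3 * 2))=988159225 / 14112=70022.62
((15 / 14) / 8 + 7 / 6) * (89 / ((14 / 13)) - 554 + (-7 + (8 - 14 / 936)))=-673390343 / 1100736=-611.76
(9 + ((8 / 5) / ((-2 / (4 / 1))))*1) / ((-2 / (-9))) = 261 / 10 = 26.10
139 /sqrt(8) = 139 * sqrt(2) /4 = 49.14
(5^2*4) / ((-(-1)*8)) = 25 / 2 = 12.50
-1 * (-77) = 77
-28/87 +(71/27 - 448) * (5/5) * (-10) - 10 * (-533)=7660388/783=9783.38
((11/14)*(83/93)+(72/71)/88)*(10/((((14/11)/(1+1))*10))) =724771/647094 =1.12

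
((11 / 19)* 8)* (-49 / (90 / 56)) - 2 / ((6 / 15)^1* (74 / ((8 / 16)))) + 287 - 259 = -14330083 / 126540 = -113.25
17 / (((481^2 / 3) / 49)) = 2499 / 231361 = 0.01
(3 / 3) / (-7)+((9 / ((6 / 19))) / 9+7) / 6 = 391 / 252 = 1.55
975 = 975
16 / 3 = 5.33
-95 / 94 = -1.01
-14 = -14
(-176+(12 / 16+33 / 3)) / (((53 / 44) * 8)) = -7227 / 424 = -17.04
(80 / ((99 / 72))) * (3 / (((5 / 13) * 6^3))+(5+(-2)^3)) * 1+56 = -1048 / 9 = -116.44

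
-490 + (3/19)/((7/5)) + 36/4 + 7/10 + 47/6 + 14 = -914416/1995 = -458.35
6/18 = 1/3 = 0.33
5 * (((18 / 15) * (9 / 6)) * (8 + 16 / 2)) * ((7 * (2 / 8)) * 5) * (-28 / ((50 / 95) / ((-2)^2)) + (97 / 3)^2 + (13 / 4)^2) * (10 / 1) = 21248815 / 2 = 10624407.50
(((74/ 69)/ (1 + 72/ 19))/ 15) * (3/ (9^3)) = 1406/ 22886955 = 0.00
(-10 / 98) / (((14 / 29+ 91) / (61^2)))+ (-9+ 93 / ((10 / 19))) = 212609519 / 1299970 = 163.55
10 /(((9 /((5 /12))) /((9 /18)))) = 25 /108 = 0.23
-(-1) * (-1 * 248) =-248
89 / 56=1.59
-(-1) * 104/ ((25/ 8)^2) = 6656/ 625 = 10.65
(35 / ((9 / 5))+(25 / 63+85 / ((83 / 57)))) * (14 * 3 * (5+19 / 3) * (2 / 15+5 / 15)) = 38935372 / 2241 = 17374.11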